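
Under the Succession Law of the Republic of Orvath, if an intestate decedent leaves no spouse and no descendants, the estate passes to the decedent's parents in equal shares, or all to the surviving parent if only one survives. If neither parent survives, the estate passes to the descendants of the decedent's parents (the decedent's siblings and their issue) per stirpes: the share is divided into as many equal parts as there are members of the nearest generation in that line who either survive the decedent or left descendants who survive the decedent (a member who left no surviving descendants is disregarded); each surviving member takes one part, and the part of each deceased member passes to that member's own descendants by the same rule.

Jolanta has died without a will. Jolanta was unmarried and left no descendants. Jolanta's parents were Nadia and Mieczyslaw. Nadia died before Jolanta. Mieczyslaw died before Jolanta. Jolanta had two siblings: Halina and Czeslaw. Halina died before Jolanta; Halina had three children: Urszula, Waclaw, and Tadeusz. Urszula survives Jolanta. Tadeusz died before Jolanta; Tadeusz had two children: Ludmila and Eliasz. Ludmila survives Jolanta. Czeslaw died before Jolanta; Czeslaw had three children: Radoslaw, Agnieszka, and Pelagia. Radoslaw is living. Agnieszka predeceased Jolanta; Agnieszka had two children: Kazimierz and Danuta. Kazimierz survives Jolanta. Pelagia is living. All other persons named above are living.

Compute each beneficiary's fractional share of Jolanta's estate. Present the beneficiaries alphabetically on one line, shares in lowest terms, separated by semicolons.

Neither parent survives and there are no descendants, so the estate passes to Jolanta's siblings and their issue per stirpes.
The estate is divided into 2 equal shares of 1/2 among Halina, Czeslaw.
Halina predeceased; the 1/2 allotted to Halina's branch passes to Halina's issue by representation.
The 1/2 is divided into 3 equal shares of 1/6 among Urszula, Waclaw, Tadeusz.
Urszula is living and takes 1/6.
Waclaw is living and takes 1/6.
Tadeusz predeceased; the 1/6 allotted to Tadeusz's branch passes to Tadeusz's issue by representation.
The 1/6 is divided into 2 equal shares of 1/12 among Ludmila, Eliasz.
Ludmila is living and takes 1/12.
Eliasz is living and takes 1/12.
Czeslaw predeceased; the 1/2 allotted to Czeslaw's branch passes to Czeslaw's issue by representation.
The 1/2 is divided into 3 equal shares of 1/6 among Radoslaw, Agnieszka, Pelagia.
Radoslaw is living and takes 1/6.
Agnieszka predeceased; the 1/6 allotted to Agnieszka's branch passes to Agnieszka's issue by representation.
The 1/6 is divided into 2 equal shares of 1/12 among Kazimierz, Danuta.
Kazimierz is living and takes 1/12.
Danuta is living and takes 1/12.
Pelagia is living and takes 1/6.

Danuta 1/12; Eliasz 1/12; Kazimierz 1/12; Ludmila 1/12; Pelagia 1/6; Radoslaw 1/6; Urszula 1/6; Waclaw 1/6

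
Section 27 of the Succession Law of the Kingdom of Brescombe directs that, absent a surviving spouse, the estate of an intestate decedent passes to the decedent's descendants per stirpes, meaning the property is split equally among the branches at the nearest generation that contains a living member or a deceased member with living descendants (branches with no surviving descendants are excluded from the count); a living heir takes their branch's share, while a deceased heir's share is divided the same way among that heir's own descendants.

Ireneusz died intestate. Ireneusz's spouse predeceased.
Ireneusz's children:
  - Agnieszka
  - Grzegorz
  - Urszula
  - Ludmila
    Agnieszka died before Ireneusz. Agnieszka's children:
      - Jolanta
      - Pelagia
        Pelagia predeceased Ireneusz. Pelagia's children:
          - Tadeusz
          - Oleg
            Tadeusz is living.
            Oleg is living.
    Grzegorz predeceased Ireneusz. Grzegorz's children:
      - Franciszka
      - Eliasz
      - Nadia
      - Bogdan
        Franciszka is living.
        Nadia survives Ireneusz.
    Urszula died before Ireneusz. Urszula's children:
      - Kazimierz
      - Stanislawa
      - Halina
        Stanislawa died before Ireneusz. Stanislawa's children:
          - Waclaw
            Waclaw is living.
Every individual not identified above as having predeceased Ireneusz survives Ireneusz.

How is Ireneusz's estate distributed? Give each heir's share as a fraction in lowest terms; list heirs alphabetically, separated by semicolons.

There is no surviving spouse, so the entire estate passes to Ireneusz's descendants per stirpes.
The estate is divided into 4 equal shares of 1/4 among Agnieszka, Grzegorz, Urszula, Ludmila.
Agnieszka predeceased; the 1/4 allotted to Agnieszka's branch passes to Agnieszka's issue by representation.
The 1/4 is divided into 2 equal shares of 1/8 among Jolanta, Pelagia.
Jolanta is living and takes 1/8.
Pelagia predeceased; the 1/8 allotted to Pelagia's branch passes to Pelagia's issue by representation.
The 1/8 is divided into 2 equal shares of 1/16 among Tadeusz, Oleg.
Tadeusz is living and takes 1/16.
Oleg is living and takes 1/16.
Grzegorz predeceased; the 1/4 allotted to Grzegorz's branch passes to Grzegorz's issue by representation.
The 1/4 is divided into 4 equal shares of 1/16 among Franciszka, Eliasz, Nadia, Bogdan.
Franciszka is living and takes 1/16.
Eliasz is living and takes 1/16.
Nadia is living and takes 1/16.
Bogdan is living and takes 1/16.
Urszula predeceased; the 1/4 allotted to Urszula's branch passes to Urszula's issue by representation.
The 1/4 is divided into 3 equal shares of 1/12 among Kazimierz, Stanislawa, Halina.
Kazimierz is living and takes 1/12.
Stanislawa predeceased; the 1/12 allotted to Stanislawa's branch passes to Stanislawa's issue by representation.
Waclaw is the sole taker at this level and receives the full 1/12.
Halina is living and takes 1/12.
Ludmila is living and takes 1/4.

Bogdan 1/16; Eliasz 1/16; Franciszka 1/16; Halina 1/12; Jolanta 1/8; Kazimierz 1/12; Ludmila 1/4; Nadia 1/16; Oleg 1/16; Tadeusz 1/16; Waclaw 1/12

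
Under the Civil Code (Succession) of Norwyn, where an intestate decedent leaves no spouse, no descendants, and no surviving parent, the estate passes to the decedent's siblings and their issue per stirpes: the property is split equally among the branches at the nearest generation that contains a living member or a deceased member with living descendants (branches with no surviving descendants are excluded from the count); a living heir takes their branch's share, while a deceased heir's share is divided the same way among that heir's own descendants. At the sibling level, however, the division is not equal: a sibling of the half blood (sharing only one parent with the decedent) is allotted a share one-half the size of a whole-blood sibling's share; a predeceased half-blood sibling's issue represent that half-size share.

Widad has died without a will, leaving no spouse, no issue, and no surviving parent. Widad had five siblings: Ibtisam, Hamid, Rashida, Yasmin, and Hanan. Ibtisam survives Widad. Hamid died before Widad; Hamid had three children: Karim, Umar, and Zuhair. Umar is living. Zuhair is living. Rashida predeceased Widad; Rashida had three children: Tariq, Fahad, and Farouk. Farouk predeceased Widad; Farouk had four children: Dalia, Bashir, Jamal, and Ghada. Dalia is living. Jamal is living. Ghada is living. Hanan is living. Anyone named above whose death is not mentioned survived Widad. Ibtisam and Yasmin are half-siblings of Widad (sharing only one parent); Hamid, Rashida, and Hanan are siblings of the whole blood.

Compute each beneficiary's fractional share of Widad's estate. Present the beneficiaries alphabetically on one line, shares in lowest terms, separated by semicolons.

Bashir 1/48; Dalia 1/48; Fahad 1/12; Ghada 1/48; Hanan 1/4; Ibtisam 1/8; Jamal 1/48; Karim 1/12; Tariq 1/12; Umar 1/12; Yasmin 1/8; Zuhair 1/12

No spouse, descendants, or parent survives, so the estate passes to Widad's siblings per stirpes.
Half-blood siblings count for one-half the weight of whole-blood siblings at the initial division.
Dividing 1 in proportion to weights (total weight 4): Ibtisam (weight 1/2) → 1/8; Hamid (weight 1) → 1/4; Rashida (weight 1) → 1/4; Yasmin (weight 1/2) → 1/8; Hanan (weight 1) → 1/4.
Ibtisam is living and takes 1/8.
Hamid predeceased; the 1/4 allotted to Hamid's branch passes to Hamid's issue by representation.
The 1/4 is divided into 3 equal shares of 1/12 among Karim, Umar, Zuhair.
Karim is living and takes 1/12.
Umar is living and takes 1/12.
Zuhair is living and takes 1/12.
Rashida predeceased; the 1/4 allotted to Rashida's branch passes to Rashida's issue by representation.
The 1/4 is divided into 3 equal shares of 1/12 among Tariq, Fahad, Farouk.
Tariq is living and takes 1/12.
Fahad is living and takes 1/12.
Farouk predeceased; the 1/12 allotted to Farouk's branch passes to Farouk's issue by representation.
The 1/12 is divided into 4 equal shares of 1/48 among Dalia, Bashir, Jamal, Ghada.
Dalia is living and takes 1/48.
Bashir is living and takes 1/48.
Jamal is living and takes 1/48.
Ghada is living and takes 1/48.
Yasmin is living and takes 1/8.
Hanan is living and takes 1/4.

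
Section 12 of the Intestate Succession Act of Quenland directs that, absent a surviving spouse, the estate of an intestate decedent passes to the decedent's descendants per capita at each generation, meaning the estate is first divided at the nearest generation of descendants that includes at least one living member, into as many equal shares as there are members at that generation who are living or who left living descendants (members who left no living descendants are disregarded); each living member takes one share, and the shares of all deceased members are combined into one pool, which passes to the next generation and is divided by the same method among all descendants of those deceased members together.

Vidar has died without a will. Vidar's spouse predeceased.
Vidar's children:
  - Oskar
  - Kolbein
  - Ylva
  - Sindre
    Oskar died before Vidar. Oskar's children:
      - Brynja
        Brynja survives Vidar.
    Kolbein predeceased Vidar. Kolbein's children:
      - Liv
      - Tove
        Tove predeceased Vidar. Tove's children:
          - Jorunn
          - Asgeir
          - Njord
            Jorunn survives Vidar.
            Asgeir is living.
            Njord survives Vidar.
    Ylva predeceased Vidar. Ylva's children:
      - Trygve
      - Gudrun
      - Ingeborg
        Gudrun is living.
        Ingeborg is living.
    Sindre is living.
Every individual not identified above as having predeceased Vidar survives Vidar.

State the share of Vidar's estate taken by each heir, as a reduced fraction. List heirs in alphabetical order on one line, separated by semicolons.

There is no surviving spouse, so the entire estate passes to Vidar's descendants per capita at each generation.
At generation 1 (Oskar, Kolbein, Ylva, Sindre) there are 4 shares of (1)/4 = 1/4 each.
Living: Sindre — each takes 1/4.
Deceased: Oskar, Kolbein, and Ylva. Their combined 3/4 is pooled and carried to generation 2.
At generation 2 (Brynja, Liv, Tove, Trygve, Gudrun, Ingeborg) there are 6 shares of (3/4)/6 = 1/8 each.
Living: Brynja, Liv, Trygve, Gudrun, and Ingeborg — each takes 1/8.
Deceased: Tove. That 1/8 share is carried to generation 3.
At generation 3 (Jorunn, Asgeir, Njord) there are 3 shares of (1/8)/3 = 1/24 each.
Living: Jorunn, Asgeir, and Njord — each takes 1/24.

Asgeir 1/24; Brynja 1/8; Gudrun 1/8; Ingeborg 1/8; Jorunn 1/24; Liv 1/8; Njord 1/24; Sindre 1/4; Trygve 1/8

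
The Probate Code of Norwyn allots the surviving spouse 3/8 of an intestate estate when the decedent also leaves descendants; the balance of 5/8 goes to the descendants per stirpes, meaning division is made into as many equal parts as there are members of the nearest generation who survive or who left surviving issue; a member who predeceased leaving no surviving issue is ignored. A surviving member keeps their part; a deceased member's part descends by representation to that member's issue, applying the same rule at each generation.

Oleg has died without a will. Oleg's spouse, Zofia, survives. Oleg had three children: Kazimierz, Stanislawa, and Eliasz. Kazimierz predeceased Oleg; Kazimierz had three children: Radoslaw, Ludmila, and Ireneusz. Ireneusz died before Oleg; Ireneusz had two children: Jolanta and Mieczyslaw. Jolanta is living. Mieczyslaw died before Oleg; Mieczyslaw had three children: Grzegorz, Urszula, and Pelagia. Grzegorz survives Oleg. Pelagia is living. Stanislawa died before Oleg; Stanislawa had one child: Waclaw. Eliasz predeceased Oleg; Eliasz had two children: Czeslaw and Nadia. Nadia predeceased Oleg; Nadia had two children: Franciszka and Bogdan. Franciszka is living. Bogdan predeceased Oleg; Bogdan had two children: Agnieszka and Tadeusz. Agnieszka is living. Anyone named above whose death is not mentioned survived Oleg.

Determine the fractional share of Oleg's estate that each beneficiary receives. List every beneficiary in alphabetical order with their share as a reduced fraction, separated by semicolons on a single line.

Zofia, as surviving spouse, takes 3/8.
The remaining 5/8 passes to Oleg's descendants per stirpes.
The 5/8 is divided into 3 equal shares of 5/24 among Kazimierz, Stanislawa, Eliasz.
Kazimierz predeceased; the 5/24 allotted to Kazimierz's branch passes to Kazimierz's issue by representation.
The 5/24 is divided into 3 equal shares of 5/72 among Radoslaw, Ludmila, Ireneusz.
Radoslaw is living and takes 5/72.
Ludmila is living and takes 5/72.
Ireneusz predeceased; the 5/72 allotted to Ireneusz's branch passes to Ireneusz's issue by representation.
The 5/72 is divided into 2 equal shares of 5/144 among Jolanta, Mieczyslaw.
Jolanta is living and takes 5/144.
Mieczyslaw predeceased; the 5/144 allotted to Mieczyslaw's branch passes to Mieczyslaw's issue by representation.
The 5/144 is divided into 3 equal shares of 5/432 among Grzegorz, Urszula, Pelagia.
Grzegorz is living and takes 5/432.
Urszula is living and takes 5/432.
Pelagia is living and takes 5/432.
Stanislawa predeceased; the 5/24 allotted to Stanislawa's branch passes to Stanislawa's issue by representation.
Waclaw is the sole taker at this level and receives the full 5/24.
Eliasz predeceased; the 5/24 allotted to Eliasz's branch passes to Eliasz's issue by representation.
The 5/24 is divided into 2 equal shares of 5/48 among Czeslaw, Nadia.
Czeslaw is living and takes 5/48.
Nadia predeceased; the 5/48 allotted to Nadia's branch passes to Nadia's issue by representation.
The 5/48 is divided into 2 equal shares of 5/96 among Franciszka, Bogdan.
Franciszka is living and takes 5/96.
Bogdan predeceased; the 5/96 allotted to Bogdan's branch passes to Bogdan's issue by representation.
The 5/96 is divided into 2 equal shares of 5/192 among Agnieszka, Tadeusz.
Agnieszka is living and takes 5/192.
Tadeusz is living and takes 5/192.

Agnieszka 5/192; Czeslaw 5/48; Franciszka 5/96; Grzegorz 5/432; Jolanta 5/144; Ludmila 5/72; Pelagia 5/432; Radoslaw 5/72; Tadeusz 5/192; Urszula 5/432; Waclaw 5/24; Zofia 3/8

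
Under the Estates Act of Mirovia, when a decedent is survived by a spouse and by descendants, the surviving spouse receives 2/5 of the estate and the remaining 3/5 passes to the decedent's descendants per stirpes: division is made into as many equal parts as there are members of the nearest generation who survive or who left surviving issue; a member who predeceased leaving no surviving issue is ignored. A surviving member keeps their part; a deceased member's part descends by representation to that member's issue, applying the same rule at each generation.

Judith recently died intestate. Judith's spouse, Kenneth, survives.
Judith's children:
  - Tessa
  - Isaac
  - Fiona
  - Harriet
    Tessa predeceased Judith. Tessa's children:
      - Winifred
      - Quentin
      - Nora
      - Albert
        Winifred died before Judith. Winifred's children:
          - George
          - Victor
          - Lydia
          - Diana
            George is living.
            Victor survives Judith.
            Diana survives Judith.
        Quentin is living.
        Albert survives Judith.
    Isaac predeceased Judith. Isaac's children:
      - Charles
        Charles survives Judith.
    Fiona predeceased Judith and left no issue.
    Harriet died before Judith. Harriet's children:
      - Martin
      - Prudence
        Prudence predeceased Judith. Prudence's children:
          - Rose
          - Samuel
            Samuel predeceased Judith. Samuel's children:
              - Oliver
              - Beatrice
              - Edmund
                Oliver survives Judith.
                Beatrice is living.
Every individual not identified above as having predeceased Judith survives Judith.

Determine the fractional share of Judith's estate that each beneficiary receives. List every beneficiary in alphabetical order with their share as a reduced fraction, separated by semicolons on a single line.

Albert 1/20; Beatrice 1/60; Charles 1/5; Diana 1/80; Edmund 1/60; George 1/80; Kenneth 2/5; Lydia 1/80; Martin 1/10; Nora 1/20; Oliver 1/60; Quentin 1/20; Rose 1/20; Victor 1/80

Kenneth, as surviving spouse, takes 2/5.
The remaining 3/5 passes to Judith's descendants per stirpes.
Fiona left no surviving issue, so that branch lapses and is disregarded.
The 3/5 is divided into 3 equal shares of 1/5 among Tessa, Isaac, Harriet.
Tessa predeceased; the 1/5 allotted to Tessa's branch passes to Tessa's issue by representation.
The 1/5 is divided into 4 equal shares of 1/20 among Winifred, Quentin, Nora, Albert.
Winifred predeceased; the 1/20 allotted to Winifred's branch passes to Winifred's issue by representation.
The 1/20 is divided into 4 equal shares of 1/80 among George, Victor, Lydia, Diana.
George is living and takes 1/80.
Victor is living and takes 1/80.
Lydia is living and takes 1/80.
Diana is living and takes 1/80.
Quentin is living and takes 1/20.
Nora is living and takes 1/20.
Albert is living and takes 1/20.
Isaac predeceased; the 1/5 allotted to Isaac's branch passes to Isaac's issue by representation.
Charles is the sole taker at this level and receives the full 1/5.
Harriet predeceased; the 1/5 allotted to Harriet's branch passes to Harriet's issue by representation.
The 1/5 is divided into 2 equal shares of 1/10 among Martin, Prudence.
Martin is living and takes 1/10.
Prudence predeceased; the 1/10 allotted to Prudence's branch passes to Prudence's issue by representation.
The 1/10 is divided into 2 equal shares of 1/20 among Rose, Samuel.
Rose is living and takes 1/20.
Samuel predeceased; the 1/20 allotted to Samuel's branch passes to Samuel's issue by representation.
The 1/20 is divided into 3 equal shares of 1/60 among Oliver, Beatrice, Edmund.
Oliver is living and takes 1/60.
Beatrice is living and takes 1/60.
Edmund is living and takes 1/60.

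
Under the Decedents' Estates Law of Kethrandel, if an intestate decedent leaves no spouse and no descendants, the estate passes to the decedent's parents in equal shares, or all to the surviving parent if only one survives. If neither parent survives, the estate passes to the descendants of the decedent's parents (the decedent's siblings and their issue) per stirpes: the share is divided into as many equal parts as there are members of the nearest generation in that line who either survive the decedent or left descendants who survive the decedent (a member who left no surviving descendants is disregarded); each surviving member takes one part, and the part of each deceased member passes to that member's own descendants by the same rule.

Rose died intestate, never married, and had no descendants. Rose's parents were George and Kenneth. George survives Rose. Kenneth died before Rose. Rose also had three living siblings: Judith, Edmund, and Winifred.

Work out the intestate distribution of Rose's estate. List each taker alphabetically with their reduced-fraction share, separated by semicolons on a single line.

George 1

Only one parent, George, survives, so George takes the entire estate. The siblings take nothing because a surviving parent has priority.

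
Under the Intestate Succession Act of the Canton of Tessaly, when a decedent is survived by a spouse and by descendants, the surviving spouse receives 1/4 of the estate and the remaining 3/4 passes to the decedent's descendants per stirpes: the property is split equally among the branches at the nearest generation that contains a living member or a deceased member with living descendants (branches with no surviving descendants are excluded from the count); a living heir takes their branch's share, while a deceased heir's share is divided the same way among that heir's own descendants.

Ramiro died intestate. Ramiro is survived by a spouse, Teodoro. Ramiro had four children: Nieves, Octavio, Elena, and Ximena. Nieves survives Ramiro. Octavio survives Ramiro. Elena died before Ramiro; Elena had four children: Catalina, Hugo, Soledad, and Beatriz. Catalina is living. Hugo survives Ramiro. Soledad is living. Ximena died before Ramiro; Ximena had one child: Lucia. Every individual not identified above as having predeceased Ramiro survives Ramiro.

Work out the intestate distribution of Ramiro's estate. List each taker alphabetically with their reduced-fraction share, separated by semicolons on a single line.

Beatriz 3/64; Catalina 3/64; Hugo 3/64; Lucia 3/16; Nieves 3/16; Octavio 3/16; Soledad 3/64; Teodoro 1/4

Teodoro, as surviving spouse, takes 1/4.
The remaining 3/4 passes to Ramiro's descendants per stirpes.
The 3/4 is divided into 4 equal shares of 3/16 among Nieves, Octavio, Elena, Ximena.
Nieves is living and takes 3/16.
Octavio is living and takes 3/16.
Elena predeceased; the 3/16 allotted to Elena's branch passes to Elena's issue by representation.
The 3/16 is divided into 4 equal shares of 3/64 among Catalina, Hugo, Soledad, Beatriz.
Catalina is living and takes 3/64.
Hugo is living and takes 3/64.
Soledad is living and takes 3/64.
Beatriz is living and takes 3/64.
Ximena predeceased; the 3/16 allotted to Ximena's branch passes to Ximena's issue by representation.
Lucia is the sole taker at this level and receives the full 3/16.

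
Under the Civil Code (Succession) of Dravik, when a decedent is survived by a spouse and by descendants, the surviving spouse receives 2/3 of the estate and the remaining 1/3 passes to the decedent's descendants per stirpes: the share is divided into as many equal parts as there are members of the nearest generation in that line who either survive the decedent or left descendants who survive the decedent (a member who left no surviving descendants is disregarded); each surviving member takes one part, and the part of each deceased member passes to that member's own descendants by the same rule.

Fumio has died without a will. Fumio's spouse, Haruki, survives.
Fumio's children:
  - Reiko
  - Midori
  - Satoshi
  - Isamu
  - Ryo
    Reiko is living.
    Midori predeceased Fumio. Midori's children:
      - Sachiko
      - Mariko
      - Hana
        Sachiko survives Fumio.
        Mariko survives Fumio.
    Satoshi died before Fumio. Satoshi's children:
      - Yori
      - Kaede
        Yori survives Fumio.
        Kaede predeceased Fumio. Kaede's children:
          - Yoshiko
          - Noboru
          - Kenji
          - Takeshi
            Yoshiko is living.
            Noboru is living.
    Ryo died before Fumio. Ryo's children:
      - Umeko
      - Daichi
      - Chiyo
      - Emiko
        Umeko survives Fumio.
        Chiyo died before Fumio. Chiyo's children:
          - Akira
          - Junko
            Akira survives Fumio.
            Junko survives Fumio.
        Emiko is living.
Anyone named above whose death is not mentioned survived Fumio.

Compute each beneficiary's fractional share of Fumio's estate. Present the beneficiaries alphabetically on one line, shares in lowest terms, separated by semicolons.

Haruki, as surviving spouse, takes 2/3.
The remaining 1/3 passes to Fumio's descendants per stirpes.
The 1/3 is divided into 5 equal shares of 1/15 among Reiko, Midori, Satoshi, Isamu, Ryo.
Reiko is living and takes 1/15.
Midori predeceased; the 1/15 allotted to Midori's branch passes to Midori's issue by representation.
The 1/15 is divided into 3 equal shares of 1/45 among Sachiko, Mariko, Hana.
Sachiko is living and takes 1/45.
Mariko is living and takes 1/45.
Hana is living and takes 1/45.
Satoshi predeceased; the 1/15 allotted to Satoshi's branch passes to Satoshi's issue by representation.
The 1/15 is divided into 2 equal shares of 1/30 among Yori, Kaede.
Yori is living and takes 1/30.
Kaede predeceased; the 1/30 allotted to Kaede's branch passes to Kaede's issue by representation.
The 1/30 is divided into 4 equal shares of 1/120 among Yoshiko, Noboru, Kenji, Takeshi.
Yoshiko is living and takes 1/120.
Noboru is living and takes 1/120.
Kenji is living and takes 1/120.
Takeshi is living and takes 1/120.
Isamu is living and takes 1/15.
Ryo predeceased; the 1/15 allotted to Ryo's branch passes to Ryo's issue by representation.
The 1/15 is divided into 4 equal shares of 1/60 among Umeko, Daichi, Chiyo, Emiko.
Umeko is living and takes 1/60.
Daichi is living and takes 1/60.
Chiyo predeceased; the 1/60 allotted to Chiyo's branch passes to Chiyo's issue by representation.
The 1/60 is divided into 2 equal shares of 1/120 among Akira, Junko.
Akira is living and takes 1/120.
Junko is living and takes 1/120.
Emiko is living and takes 1/60.

Akira 1/120; Daichi 1/60; Emiko 1/60; Hana 1/45; Haruki 2/3; Isamu 1/15; Junko 1/120; Kenji 1/120; Mariko 1/45; Noboru 1/120; Reiko 1/15; Sachiko 1/45; Takeshi 1/120; Umeko 1/60; Yori 1/30; Yoshiko 1/120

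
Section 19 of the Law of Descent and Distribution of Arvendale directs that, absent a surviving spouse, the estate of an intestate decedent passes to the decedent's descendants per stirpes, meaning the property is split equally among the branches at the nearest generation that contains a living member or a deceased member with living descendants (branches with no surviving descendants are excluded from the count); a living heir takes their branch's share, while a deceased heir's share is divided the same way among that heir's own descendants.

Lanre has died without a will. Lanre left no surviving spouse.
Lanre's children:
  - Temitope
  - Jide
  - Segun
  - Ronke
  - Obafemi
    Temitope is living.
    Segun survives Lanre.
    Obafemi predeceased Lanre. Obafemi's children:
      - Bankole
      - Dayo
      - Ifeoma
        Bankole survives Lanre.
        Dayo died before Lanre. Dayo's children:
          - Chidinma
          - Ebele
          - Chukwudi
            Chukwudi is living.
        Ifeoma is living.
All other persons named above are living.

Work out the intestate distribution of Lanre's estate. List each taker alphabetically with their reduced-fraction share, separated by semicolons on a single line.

Bankole 1/15; Chidinma 1/45; Chukwudi 1/45; Ebele 1/45; Ifeoma 1/15; Jide 1/5; Ronke 1/5; Segun 1/5; Temitope 1/5

There is no surviving spouse, so the entire estate passes to Lanre's descendants per stirpes.
The estate is divided into 5 equal shares of 1/5 among Temitope, Jide, Segun, Ronke, Obafemi.
Temitope is living and takes 1/5.
Jide is living and takes 1/5.
Segun is living and takes 1/5.
Ronke is living and takes 1/5.
Obafemi predeceased; the 1/5 allotted to Obafemi's branch passes to Obafemi's issue by representation.
The 1/5 is divided into 3 equal shares of 1/15 among Bankole, Dayo, Ifeoma.
Bankole is living and takes 1/15.
Dayo predeceased; the 1/15 allotted to Dayo's branch passes to Dayo's issue by representation.
The 1/15 is divided into 3 equal shares of 1/45 among Chidinma, Ebele, Chukwudi.
Chidinma is living and takes 1/45.
Ebele is living and takes 1/45.
Chukwudi is living and takes 1/45.
Ifeoma is living and takes 1/15.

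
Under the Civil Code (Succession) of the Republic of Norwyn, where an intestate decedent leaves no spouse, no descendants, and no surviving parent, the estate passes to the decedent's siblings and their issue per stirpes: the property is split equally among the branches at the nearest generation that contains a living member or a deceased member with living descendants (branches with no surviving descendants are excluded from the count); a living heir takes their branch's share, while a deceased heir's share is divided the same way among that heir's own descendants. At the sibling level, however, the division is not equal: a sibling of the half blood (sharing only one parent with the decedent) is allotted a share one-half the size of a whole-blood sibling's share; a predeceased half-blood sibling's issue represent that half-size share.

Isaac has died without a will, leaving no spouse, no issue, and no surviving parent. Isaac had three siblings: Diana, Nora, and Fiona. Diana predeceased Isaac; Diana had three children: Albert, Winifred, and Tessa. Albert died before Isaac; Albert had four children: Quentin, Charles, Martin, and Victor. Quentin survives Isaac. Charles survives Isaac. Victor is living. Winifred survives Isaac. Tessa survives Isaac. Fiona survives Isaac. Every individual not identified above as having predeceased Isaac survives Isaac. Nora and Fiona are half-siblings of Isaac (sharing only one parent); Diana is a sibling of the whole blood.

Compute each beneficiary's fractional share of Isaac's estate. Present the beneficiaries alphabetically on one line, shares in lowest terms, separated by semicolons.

No spouse, descendants, or parent survives, so the estate passes to Isaac's siblings per stirpes.
Half-blood siblings count for one-half the weight of whole-blood siblings at the initial division.
Dividing 1 in proportion to weights (total weight 2): Diana (weight 1) → 1/2; Nora (weight 1/2) → 1/4; Fiona (weight 1/2) → 1/4.
Diana predeceased; the 1/2 allotted to Diana's branch passes to Diana's issue by representation.
The 1/2 is divided into 3 equal shares of 1/6 among Albert, Winifred, Tessa.
Albert predeceased; the 1/6 allotted to Albert's branch passes to Albert's issue by representation.
The 1/6 is divided into 4 equal shares of 1/24 among Quentin, Charles, Martin, Victor.
Quentin is living and takes 1/24.
Charles is living and takes 1/24.
Martin is living and takes 1/24.
Victor is living and takes 1/24.
Winifred is living and takes 1/6.
Tessa is living and takes 1/6.
Nora is living and takes 1/4.
Fiona is living and takes 1/4.

Charles 1/24; Fiona 1/4; Martin 1/24; Nora 1/4; Quentin 1/24; Tessa 1/6; Victor 1/24; Winifred 1/6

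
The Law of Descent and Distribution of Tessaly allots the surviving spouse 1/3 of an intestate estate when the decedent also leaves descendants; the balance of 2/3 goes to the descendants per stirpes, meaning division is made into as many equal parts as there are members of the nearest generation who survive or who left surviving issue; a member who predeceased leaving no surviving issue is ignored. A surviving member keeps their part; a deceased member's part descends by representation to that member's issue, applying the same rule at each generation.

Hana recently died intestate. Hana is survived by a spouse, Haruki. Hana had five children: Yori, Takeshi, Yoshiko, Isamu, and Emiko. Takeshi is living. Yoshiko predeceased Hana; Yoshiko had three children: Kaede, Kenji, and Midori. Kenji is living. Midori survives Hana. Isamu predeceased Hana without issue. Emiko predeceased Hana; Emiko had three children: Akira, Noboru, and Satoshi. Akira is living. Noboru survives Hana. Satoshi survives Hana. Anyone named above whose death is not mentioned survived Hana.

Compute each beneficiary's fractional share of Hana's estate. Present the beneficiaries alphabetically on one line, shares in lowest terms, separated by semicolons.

Haruki, as surviving spouse, takes 1/3.
The remaining 2/3 passes to Hana's descendants per stirpes.
Isamu left no surviving issue, so that branch lapses and is disregarded.
The 2/3 is divided into 4 equal shares of 1/6 among Yori, Takeshi, Yoshiko, Emiko.
Yori is living and takes 1/6.
Takeshi is living and takes 1/6.
Yoshiko predeceased; the 1/6 allotted to Yoshiko's branch passes to Yoshiko's issue by representation.
The 1/6 is divided into 3 equal shares of 1/18 among Kaede, Kenji, Midori.
Kaede is living and takes 1/18.
Kenji is living and takes 1/18.
Midori is living and takes 1/18.
Emiko predeceased; the 1/6 allotted to Emiko's branch passes to Emiko's issue by representation.
The 1/6 is divided into 3 equal shares of 1/18 among Akira, Noboru, Satoshi.
Akira is living and takes 1/18.
Noboru is living and takes 1/18.
Satoshi is living and takes 1/18.

Akira 1/18; Haruki 1/3; Kaede 1/18; Kenji 1/18; Midori 1/18; Noboru 1/18; Satoshi 1/18; Takeshi 1/6; Yori 1/6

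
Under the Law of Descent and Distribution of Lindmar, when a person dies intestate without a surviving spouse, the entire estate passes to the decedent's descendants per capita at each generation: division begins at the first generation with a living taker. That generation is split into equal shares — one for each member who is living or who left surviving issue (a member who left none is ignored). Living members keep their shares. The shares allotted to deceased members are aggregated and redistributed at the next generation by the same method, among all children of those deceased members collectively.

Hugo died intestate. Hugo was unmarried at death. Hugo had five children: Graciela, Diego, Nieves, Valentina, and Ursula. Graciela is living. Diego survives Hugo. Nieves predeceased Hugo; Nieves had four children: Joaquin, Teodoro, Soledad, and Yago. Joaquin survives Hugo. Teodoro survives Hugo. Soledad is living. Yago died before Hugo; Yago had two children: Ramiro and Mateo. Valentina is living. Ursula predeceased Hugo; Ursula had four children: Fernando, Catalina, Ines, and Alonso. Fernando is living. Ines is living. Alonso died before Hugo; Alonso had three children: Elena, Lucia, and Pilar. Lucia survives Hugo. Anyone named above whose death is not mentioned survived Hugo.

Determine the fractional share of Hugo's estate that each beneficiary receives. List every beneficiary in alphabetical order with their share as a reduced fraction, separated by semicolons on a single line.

Catalina 1/20; Diego 1/5; Elena 1/50; Fernando 1/20; Graciela 1/5; Ines 1/20; Joaquin 1/20; Lucia 1/50; Mateo 1/50; Pilar 1/50; Ramiro 1/50; Soledad 1/20; Teodoro 1/20; Valentina 1/5

There is no surviving spouse, so the entire estate passes to Hugo's descendants per capita at each generation.
At generation 1 (Graciela, Diego, Nieves, Valentina, Ursula) there are 5 shares of (1)/5 = 1/5 each.
Living: Graciela, Diego, and Valentina — each takes 1/5.
Deceased: Nieves and Ursula. Their combined 2/5 is pooled and carried to generation 2.
At generation 2 (Joaquin, Teodoro, Soledad, Yago, Fernando, Catalina, Ines, Alonso) there are 8 shares of (2/5)/8 = 1/20 each.
Living: Joaquin, Teodoro, Soledad, Fernando, Catalina, and Ines — each takes 1/20.
Deceased: Yago and Alonso. Their combined 1/10 is pooled and carried to generation 3.
At generation 3 (Ramiro, Mateo, Elena, Lucia, Pilar) there are 5 shares of (1/10)/5 = 1/50 each.
Living: Ramiro, Mateo, Elena, Lucia, and Pilar — each takes 1/50.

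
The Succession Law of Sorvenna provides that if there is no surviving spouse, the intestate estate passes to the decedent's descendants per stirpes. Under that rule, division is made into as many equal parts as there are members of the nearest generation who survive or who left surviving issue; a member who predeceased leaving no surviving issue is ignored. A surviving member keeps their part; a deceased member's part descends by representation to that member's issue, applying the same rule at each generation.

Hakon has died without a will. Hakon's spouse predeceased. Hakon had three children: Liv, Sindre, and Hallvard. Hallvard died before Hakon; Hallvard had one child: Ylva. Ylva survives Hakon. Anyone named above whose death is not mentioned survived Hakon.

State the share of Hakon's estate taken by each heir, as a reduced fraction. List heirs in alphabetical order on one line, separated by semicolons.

There is no surviving spouse, so the entire estate passes to Hakon's descendants per stirpes.
The estate is divided into 3 equal shares of 1/3 among Liv, Sindre, Hallvard.
Liv is living and takes 1/3.
Sindre is living and takes 1/3.
Hallvard predeceased; the 1/3 allotted to Hallvard's branch passes to Hallvard's issue by representation.
Ylva is the sole taker at this level and receives the full 1/3.

Liv 1/3; Sindre 1/3; Ylva 1/3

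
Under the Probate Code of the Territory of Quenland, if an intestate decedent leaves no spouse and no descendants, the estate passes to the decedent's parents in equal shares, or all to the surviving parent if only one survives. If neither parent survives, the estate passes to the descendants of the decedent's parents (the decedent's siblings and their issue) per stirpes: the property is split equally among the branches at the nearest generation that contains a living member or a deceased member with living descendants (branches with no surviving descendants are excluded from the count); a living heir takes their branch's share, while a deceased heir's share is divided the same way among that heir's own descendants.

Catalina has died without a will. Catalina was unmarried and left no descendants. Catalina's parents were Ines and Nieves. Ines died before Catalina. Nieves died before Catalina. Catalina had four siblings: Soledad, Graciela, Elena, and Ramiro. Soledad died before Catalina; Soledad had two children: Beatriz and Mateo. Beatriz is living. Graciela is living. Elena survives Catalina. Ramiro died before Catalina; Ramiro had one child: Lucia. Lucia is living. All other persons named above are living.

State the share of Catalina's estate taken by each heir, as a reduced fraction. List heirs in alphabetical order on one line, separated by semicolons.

Neither parent survives and there are no descendants, so the estate passes to Catalina's siblings and their issue per stirpes.
The estate is divided into 4 equal shares of 1/4 among Soledad, Graciela, Elena, Ramiro.
Soledad predeceased; the 1/4 allotted to Soledad's branch passes to Soledad's issue by representation.
The 1/4 is divided into 2 equal shares of 1/8 among Beatriz, Mateo.
Beatriz is living and takes 1/8.
Mateo is living and takes 1/8.
Graciela is living and takes 1/4.
Elena is living and takes 1/4.
Ramiro predeceased; the 1/4 allotted to Ramiro's branch passes to Ramiro's issue by representation.
Lucia is the sole taker at this level and receives the full 1/4.

Beatriz 1/8; Elena 1/4; Graciela 1/4; Lucia 1/4; Mateo 1/8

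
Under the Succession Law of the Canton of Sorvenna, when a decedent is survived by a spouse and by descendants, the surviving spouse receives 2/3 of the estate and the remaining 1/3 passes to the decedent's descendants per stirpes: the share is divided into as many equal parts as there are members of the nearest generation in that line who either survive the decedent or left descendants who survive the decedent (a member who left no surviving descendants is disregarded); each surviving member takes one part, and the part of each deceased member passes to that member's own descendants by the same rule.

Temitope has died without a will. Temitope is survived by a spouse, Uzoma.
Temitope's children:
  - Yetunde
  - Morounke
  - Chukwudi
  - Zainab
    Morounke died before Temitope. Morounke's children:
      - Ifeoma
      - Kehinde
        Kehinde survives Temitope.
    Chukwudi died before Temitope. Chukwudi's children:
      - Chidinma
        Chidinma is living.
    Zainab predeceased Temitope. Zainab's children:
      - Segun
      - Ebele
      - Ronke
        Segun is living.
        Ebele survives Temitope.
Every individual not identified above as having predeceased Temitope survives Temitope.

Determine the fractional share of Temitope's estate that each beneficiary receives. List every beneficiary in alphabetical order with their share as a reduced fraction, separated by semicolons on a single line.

Uzoma, as surviving spouse, takes 2/3.
The remaining 1/3 passes to Temitope's descendants per stirpes.
The 1/3 is divided into 4 equal shares of 1/12 among Yetunde, Morounke, Chukwudi, Zainab.
Yetunde is living and takes 1/12.
Morounke predeceased; the 1/12 allotted to Morounke's branch passes to Morounke's issue by representation.
The 1/12 is divided into 2 equal shares of 1/24 among Ifeoma, Kehinde.
Ifeoma is living and takes 1/24.
Kehinde is living and takes 1/24.
Chukwudi predeceased; the 1/12 allotted to Chukwudi's branch passes to Chukwudi's issue by representation.
Chidinma is the sole taker at this level and receives the full 1/12.
Zainab predeceased; the 1/12 allotted to Zainab's branch passes to Zainab's issue by representation.
The 1/12 is divided into 3 equal shares of 1/36 among Segun, Ebele, Ronke.
Segun is living and takes 1/36.
Ebele is living and takes 1/36.
Ronke is living and takes 1/36.

Chidinma 1/12; Ebele 1/36; Ifeoma 1/24; Kehinde 1/24; Ronke 1/36; Segun 1/36; Uzoma 2/3; Yetunde 1/12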